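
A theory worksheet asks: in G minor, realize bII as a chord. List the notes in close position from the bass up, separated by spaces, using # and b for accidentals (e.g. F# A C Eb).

Scale degree 2 in G minor is A; lowering it a half step gives Ab. bII is the Neapolitan chord — a major triad on the lowered second degree.
So the chord is Ab-C-Eb, a major triad.

Ab C Eb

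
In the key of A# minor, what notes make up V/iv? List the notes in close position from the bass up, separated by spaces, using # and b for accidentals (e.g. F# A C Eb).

A# C## E#

The slash means an applied dominant: we want the dominant of iv. In A# minor, iv is D# minor, and its dominant is built on A#.
Building a major triad on A# gives A#-C##-E#.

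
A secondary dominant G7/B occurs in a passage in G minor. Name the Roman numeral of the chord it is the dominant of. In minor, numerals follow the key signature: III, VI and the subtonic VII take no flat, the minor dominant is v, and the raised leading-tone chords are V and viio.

The chord is a dominant seventh chord on G.
A dominant resolves down a perfect fifth: G → C. In G minor, C is scale degree 4, i.e. iv.

iv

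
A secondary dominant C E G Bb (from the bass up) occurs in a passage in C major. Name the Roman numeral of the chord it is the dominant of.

The chord is a dominant seventh chord on C.
A dominant resolves down a perfect fifth: C → F. In C major, F is scale degree 4, i.e. IV.

IV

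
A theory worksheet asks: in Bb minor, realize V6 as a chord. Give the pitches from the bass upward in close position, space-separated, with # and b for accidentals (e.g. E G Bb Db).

In Bb minor, the dominant is F. The dominant is major (leading tone raised), so V is a major triad.
That chord is spelled F-A-C.
With the 6 figure the chord is in first inversion; from the bass A upward in close position it reads A-C-F.

A C F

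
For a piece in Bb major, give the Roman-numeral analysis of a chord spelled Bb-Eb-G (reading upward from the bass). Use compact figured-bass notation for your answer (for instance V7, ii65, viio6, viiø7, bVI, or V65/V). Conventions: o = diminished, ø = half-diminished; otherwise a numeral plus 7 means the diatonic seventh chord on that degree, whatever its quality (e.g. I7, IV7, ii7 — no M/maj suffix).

IV64

The pitches Eb-G-Bb form a major triad rooted on Eb.
In Bb major, Eb is the subdominant; the diatonic major triad there is IV.
With Bb in the bass the chord is in second inversion, so the figured bass is 64.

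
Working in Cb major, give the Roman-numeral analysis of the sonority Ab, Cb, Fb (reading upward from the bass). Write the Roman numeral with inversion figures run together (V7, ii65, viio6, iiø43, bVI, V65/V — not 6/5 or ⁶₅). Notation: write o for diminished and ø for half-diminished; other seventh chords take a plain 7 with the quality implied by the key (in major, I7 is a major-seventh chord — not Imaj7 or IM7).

The pitches Fb-Ab-Cb form a major triad rooted on Fb.
In Cb major, Fb is the subdominant; the diatonic major triad there is IV.
With Ab in the bass the chord is in first inversion, so the figured bass is 6.

IV6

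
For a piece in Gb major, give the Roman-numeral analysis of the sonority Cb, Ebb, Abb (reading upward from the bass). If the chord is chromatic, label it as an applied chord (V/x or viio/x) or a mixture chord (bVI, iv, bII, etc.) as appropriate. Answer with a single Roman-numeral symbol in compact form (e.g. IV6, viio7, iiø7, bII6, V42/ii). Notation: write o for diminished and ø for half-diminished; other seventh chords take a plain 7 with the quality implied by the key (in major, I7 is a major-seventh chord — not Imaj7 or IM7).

bII6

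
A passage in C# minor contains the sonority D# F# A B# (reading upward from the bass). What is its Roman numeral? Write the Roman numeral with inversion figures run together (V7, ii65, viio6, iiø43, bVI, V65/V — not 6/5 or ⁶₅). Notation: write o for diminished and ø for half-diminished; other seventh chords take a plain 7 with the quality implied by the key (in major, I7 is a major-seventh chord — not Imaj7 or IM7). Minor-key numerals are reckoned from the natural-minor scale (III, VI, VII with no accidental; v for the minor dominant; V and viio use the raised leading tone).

The pitches B#-D#-F#-A form a fully diminished seventh chord rooted on B#.
In C# minor, B# is the leading tone; the diatonic fully diminished seventh chord there is viio7.
With D# in the bass the chord is in first inversion, so the figured bass is 65.

viio65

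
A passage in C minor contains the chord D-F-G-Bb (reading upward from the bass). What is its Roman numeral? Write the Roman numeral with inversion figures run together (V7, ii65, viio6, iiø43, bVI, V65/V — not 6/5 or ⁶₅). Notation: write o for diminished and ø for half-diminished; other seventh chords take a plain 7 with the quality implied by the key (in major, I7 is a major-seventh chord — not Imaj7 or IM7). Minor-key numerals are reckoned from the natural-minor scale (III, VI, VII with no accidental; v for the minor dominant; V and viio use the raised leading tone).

Stacked in thirds the chord is G-Bb-D-F: a minor seventh chord on G.
In C minor, G is the dominant; the diatonic minor seventh chord there is v7.
With D in the bass the chord is in second inversion, so the figured bass is 43.

v43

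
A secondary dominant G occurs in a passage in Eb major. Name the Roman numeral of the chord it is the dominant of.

vi

The chord is a major triad on G.
A dominant resolves down a perfect fifth: G → C. In Eb major, C is scale degree 6, i.e. vi.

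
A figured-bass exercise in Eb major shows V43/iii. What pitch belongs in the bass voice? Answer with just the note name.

A

The applied chord V43/iii is rooted on D: D-F#-A-C.
The figure 43 means second inversion — the fifth is in the bass.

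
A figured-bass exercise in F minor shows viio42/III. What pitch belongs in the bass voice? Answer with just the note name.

Fb

The applied chord viio42/III is rooted on G: G-Bb-Db-Fb.
The figure 42 means third inversion — the seventh is in the bass.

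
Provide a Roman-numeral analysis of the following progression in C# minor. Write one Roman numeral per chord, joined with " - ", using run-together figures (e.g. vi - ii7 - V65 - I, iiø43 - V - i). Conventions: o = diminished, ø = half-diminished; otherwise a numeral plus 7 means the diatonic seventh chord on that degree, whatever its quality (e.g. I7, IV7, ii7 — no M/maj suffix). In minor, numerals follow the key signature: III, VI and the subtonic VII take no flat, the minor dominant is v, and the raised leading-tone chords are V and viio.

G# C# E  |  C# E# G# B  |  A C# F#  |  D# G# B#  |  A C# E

i64 - V7/iv - iv6 - V64 - VI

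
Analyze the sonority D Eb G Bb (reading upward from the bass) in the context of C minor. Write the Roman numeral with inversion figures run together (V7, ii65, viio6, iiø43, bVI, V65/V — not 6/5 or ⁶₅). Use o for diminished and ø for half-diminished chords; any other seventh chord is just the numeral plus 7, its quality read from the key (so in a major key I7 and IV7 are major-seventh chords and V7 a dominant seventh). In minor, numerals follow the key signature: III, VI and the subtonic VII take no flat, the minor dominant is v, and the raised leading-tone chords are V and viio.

III42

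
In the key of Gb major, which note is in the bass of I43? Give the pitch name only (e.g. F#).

I in Gb major has root Gb; the chord is Gb-Bb-Db-F.
The figure 43 means second inversion — the fifth is in the bass.

Db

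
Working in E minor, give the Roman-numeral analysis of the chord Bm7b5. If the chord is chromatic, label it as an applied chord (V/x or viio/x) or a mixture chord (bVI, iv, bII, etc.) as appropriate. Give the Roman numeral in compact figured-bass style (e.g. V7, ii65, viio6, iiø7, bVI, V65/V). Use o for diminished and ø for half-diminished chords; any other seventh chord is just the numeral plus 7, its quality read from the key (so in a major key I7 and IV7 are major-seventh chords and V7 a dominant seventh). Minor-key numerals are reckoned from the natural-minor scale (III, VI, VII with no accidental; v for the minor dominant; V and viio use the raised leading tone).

viiø7/VI

The pitches B-D-F-A form a half-diminished seventh chord rooted on B.
B sits a half step below C (VI in E minor); a diminished chord there is the applied leading-tone chord of VI.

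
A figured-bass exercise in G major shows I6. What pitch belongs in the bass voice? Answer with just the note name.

B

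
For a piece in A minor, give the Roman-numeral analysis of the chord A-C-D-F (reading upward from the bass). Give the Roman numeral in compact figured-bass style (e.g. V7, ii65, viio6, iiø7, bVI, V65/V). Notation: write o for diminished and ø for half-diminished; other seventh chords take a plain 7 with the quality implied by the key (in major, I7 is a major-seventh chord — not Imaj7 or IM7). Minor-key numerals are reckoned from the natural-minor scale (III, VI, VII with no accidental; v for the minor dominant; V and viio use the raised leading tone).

iv43

The pitches D-F-A-C form a minor seventh chord rooted on D.
In A minor, D is the subdominant; the diatonic minor seventh chord there is iv7.
With A in the bass the chord is in second inversion, so the figured bass is 43.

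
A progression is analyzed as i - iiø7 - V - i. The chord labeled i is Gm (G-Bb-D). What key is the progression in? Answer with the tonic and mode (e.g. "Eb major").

i is given as G-Bb-D — a minor triad with root G.
If G is scale degree 1 and the mode makes that degree carry a minor triad, the tonic is G and the mode is minor.

G minor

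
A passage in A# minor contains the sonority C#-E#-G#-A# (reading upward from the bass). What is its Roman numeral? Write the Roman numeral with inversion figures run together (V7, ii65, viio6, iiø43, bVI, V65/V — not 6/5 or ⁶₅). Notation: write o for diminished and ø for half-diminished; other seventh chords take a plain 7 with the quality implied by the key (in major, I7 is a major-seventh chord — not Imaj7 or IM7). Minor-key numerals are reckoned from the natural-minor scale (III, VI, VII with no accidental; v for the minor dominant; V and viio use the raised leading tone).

The pitches A#-C#-E#-G# form a minor seventh chord rooted on A#.
In A# minor, A# is the tonic; the diatonic minor seventh chord there is i7.
With C# in the bass the chord is in first inversion, so the figured bass is 65.

i65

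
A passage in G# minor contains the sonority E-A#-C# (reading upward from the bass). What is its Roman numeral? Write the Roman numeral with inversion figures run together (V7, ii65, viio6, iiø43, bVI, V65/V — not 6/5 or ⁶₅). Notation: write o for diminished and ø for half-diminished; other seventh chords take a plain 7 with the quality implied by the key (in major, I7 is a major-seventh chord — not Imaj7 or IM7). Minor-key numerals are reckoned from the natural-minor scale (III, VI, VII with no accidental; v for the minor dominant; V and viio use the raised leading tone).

Stacked in thirds the chord is A#-C#-E: a diminished triad on A#.
In G# minor, A# is the supertonic; the diatonic diminished triad there is iio.
With E in the bass the chord is in second inversion, so the figured bass is 64.

iio64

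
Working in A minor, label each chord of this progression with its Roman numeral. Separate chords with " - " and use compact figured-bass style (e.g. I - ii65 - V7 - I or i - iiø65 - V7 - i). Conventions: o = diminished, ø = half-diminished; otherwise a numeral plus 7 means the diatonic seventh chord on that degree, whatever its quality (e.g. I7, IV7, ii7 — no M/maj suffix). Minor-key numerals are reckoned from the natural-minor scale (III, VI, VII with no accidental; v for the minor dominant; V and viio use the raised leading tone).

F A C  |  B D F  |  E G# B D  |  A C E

VI - iio - V7 - i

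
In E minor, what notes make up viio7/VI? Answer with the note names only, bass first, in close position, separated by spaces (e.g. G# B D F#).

The slash marks an applied leading-tone chord: viio of VI. In E minor, VI is C, so the leading tone to it is B, a half step below.
Building a fully diminished seventh chord on B gives B-D-F-Ab.

B D F Ab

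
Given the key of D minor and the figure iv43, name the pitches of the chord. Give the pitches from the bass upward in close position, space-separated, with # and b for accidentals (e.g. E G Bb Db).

In D minor, the fourth degree is G, and the diatonic chord built there is a minor seventh chord.
Stacking thirds from G gives G-Bb-D-F.
The figured bass 43 indicates second inversion, placing the fifth (D) in the bass: D-F-G-Bb.

D F G Bb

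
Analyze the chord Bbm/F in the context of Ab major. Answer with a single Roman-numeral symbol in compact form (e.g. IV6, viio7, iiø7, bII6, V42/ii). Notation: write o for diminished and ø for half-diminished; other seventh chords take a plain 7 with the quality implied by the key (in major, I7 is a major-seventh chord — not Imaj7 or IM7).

The pitches Bb-Db-F form a minor triad rooted on Bb.
In Ab major, Bb is the supertonic; the diatonic minor triad there is ii.
With F in the bass the chord is in second inversion, so the figured bass is 64.

ii64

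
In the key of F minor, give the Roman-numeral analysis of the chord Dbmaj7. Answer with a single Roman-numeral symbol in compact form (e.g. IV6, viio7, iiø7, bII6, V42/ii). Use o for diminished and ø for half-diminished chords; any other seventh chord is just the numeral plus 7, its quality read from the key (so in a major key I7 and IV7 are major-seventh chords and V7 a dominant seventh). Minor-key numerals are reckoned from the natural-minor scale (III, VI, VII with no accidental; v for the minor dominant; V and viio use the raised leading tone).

Stacked in thirds the chord is Db-F-Ab-C: a major seventh chord on Db.
In F minor, Db is the submediant; the diatonic major seventh chord there is VI7.

VI7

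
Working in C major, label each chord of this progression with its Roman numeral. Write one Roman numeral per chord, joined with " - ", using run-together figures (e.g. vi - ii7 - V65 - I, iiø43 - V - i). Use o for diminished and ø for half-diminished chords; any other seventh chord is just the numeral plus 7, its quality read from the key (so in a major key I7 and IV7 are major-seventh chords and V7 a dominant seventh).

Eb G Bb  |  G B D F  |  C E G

bIII - V7 - I

Eb-G-Bb: Eb with this quality isn't in the key; it's bIII, borrowed from the parallel minor.
G-B-D-F has root G, degree 5 in C major, so V7.
C-E-G: root C is the tonic; major triad there is I.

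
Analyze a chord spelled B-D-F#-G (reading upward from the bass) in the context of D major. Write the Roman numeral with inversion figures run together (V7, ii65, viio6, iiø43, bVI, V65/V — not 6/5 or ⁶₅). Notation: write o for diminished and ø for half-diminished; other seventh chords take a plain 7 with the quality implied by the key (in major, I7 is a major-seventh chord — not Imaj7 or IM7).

IV65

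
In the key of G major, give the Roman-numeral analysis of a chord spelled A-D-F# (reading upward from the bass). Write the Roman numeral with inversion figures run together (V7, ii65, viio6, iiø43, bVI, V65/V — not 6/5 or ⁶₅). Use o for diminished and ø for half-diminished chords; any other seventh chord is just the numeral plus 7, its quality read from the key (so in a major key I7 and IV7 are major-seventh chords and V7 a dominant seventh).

Stacked in thirds the chord is D-F#-A: a major triad on D.
In G major, D is the dominant; the diatonic major triad there is V.
With A in the bass the chord is in second inversion, so the figured bass is 64.

V64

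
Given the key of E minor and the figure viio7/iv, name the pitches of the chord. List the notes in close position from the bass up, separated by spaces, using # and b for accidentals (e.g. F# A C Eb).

G# B D F

viio7/iv is a secondary leading-tone chord. The target iv is A in E minor; the applied chord is rooted a semitone below, on G#.
Building a fully diminished seventh chord on G# gives G#-B-D-F.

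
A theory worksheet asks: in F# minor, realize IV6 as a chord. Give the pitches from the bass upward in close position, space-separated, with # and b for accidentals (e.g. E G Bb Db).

D# F# B

Scale degree 4 in F# minor is B; here the chord built on it is altered to a major triad. IV6 is the major subdominant, borrowed from the parallel major.
So the chord is B-D#-F#, a major triad.
With the 6 figure the chord is in first inversion; from the bass D# upward in close position it reads D#-F#-B.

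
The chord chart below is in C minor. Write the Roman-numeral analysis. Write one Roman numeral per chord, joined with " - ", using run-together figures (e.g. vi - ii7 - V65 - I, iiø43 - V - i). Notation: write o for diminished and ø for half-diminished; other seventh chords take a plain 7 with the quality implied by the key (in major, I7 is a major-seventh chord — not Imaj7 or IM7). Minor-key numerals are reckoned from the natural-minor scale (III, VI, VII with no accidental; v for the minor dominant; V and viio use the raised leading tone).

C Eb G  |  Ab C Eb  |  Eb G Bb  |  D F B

i - VI - III - viio6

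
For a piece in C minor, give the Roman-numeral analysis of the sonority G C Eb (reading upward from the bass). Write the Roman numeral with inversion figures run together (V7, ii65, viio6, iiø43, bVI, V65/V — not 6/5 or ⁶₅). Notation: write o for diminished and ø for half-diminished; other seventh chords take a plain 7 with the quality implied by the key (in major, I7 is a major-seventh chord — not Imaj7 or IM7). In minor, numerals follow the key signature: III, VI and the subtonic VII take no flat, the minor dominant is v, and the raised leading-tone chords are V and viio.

i64

Stacked in thirds the chord is C-Eb-G: a minor triad on C.
C is scale degree 1 in C minor, and a minor triad on that degree is written i.
With G in the bass the chord is in second inversion, so the figured bass is 64.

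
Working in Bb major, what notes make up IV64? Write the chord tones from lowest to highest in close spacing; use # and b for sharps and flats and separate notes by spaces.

In Bb major, the fourth degree is Eb, and the diatonic chord built there is a major triad.
That chord is spelled Eb-G-Bb.
With the 64 figure the chord is in second inversion; from the bass Bb upward in close position it reads Bb-Eb-G.

Bb Eb G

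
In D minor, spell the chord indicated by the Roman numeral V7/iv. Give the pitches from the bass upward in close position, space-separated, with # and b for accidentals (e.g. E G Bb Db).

D F# A C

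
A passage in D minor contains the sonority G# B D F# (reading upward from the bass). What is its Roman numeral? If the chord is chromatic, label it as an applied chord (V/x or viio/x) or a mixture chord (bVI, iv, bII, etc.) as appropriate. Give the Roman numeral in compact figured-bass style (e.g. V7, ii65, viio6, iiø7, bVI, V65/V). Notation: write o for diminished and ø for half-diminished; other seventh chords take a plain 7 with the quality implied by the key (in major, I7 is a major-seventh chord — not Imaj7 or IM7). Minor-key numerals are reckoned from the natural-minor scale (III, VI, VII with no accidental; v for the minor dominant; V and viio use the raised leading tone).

viiø7/V

Stacked in thirds the chord is G#-B-D-F#: a half-diminished seventh chord on G#.
G# sits a half step below A (V in D minor); a diminished chord there is the applied leading-tone chord of V.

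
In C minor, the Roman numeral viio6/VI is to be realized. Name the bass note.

Bb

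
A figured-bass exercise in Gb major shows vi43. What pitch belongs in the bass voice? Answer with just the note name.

Bb

vi in Gb major has root Eb; the chord is Eb-Gb-Bb-Db.
The figure 43 means second inversion — the fifth is in the bass.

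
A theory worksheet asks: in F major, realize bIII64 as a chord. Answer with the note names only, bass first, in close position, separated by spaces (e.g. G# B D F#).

bIII64 is a major triad on the lowered third degree, borrowed from the parallel minor. In F major that root is Ab.
So the chord is Ab-C-Eb.
The figured bass 64 indicates second inversion, placing the fifth (Eb) in the bass: Eb-Ab-C.

Eb Ab C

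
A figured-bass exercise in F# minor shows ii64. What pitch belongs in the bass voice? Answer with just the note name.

D#

ii in F# minor has root G#; the chord is G#-B-D#.
The figure 64 means second inversion — the fifth is in the bass.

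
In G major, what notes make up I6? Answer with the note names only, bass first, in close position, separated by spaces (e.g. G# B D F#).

B D G

The numeral's case and figure indicate a major triad. In G major its root, the first degree, is G.
That chord is spelled G-B-D.
With the 6 figure the chord is in first inversion; from the bass B upward in close position it reads B-D-G.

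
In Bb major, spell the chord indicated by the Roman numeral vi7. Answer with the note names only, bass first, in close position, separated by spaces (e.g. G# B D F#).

In Bb major, the submediant is G, and the diatonic chord built there is a minor seventh chord.
That chord is spelled G-Bb-D-F.

G Bb D F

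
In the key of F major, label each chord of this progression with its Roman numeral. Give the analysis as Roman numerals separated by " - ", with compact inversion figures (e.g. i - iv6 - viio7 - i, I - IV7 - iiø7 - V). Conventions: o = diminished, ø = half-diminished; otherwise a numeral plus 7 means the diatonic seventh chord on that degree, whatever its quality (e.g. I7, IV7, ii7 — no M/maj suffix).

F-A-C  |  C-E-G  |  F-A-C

I - V - I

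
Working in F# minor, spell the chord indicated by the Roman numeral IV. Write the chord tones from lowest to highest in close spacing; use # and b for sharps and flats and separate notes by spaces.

B D# F#

IV is the major subdominant, borrowed from the parallel major. In F# minor that root is B.
So the chord is B-D#-F#.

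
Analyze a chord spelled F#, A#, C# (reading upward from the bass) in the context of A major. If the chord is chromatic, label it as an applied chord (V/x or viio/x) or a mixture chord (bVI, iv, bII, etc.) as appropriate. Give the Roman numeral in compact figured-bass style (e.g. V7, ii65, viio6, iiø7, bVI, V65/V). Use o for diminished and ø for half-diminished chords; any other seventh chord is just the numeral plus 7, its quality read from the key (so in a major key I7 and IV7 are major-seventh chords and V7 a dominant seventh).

V/ii

Stacked in thirds the chord is F#-A#-C#: a major triad on F#.
F# is not a diatonic chord root with this quality in A major, but it lies a perfect fifth above B (ii), so the chord functions as an applied dominant of ii.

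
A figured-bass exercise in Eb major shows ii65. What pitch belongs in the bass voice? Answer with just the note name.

ii in Eb major has root F; the chord is F-Ab-C-Eb.
The figure 65 means first inversion — the third is in the bass.

Ab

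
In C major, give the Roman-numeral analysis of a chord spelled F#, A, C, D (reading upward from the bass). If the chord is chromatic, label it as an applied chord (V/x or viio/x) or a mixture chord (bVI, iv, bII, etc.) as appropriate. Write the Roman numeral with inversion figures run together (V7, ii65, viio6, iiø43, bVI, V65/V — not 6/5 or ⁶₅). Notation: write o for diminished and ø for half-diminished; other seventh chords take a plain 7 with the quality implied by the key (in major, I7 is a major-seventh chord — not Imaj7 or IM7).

V65/V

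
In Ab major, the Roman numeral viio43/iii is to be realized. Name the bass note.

F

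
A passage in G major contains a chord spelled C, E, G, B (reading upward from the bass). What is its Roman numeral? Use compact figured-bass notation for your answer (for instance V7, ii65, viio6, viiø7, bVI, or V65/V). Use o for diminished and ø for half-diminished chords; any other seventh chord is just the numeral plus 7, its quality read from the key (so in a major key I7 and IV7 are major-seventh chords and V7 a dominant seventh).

The pitches C-E-G-B form a major seventh chord rooted on C.
C is scale degree 4 in G major, and a major seventh chord on that degree is written IV7.

IV7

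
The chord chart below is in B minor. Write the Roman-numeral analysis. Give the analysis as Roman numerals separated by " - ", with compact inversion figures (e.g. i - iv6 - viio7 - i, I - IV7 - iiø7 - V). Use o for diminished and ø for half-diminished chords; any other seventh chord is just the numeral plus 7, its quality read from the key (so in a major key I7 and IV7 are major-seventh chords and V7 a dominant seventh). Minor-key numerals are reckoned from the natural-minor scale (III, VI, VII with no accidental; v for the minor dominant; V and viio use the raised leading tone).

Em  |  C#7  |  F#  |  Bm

iv - V7/V - V - i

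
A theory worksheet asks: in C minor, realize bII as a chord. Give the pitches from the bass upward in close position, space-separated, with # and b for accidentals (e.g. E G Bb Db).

Db F Ab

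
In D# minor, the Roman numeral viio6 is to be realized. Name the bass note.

viio in D# minor has root C##; the chord is C##-E#-G#.
The figure 6 means first inversion — the third is in the bass.

E#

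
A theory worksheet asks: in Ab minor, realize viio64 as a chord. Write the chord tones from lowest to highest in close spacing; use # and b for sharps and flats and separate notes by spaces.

Db G Bb

In Ab minor, the leading-tone chord is built on the raised seventh degree, G.
Stacking thirds from G gives G-Bb-Db.
The figured bass 64 indicates second inversion, placing the fifth (Db) in the bass: Db-G-Bb.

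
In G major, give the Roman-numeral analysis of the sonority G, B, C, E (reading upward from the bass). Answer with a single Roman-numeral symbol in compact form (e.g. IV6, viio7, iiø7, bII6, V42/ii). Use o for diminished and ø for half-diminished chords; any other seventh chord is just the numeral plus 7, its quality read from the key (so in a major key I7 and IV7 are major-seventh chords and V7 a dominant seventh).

IV43

Stacked in thirds the chord is C-E-G-B: a major seventh chord on C.
In G major, C is the subdominant; the diatonic major seventh chord there is IV7.
With G in the bass the chord is in second inversion, so the figured bass is 43.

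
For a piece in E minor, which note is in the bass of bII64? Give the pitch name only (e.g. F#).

bII in E minor has root F; the chord is F-A-C.
The figure 64 means second inversion — the fifth is in the bass.

C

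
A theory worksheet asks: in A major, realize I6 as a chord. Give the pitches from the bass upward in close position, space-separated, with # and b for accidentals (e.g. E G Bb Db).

The numeral's case and figure indicate a major triad. In A major its root, the tonic, is A.
That chord is spelled A-C#-E.
The figured bass 6 indicates first inversion, placing the third (C#) in the bass: C#-E-A.

C# E A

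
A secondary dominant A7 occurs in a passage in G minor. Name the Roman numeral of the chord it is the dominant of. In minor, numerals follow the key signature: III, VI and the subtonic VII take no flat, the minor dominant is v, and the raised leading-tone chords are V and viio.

The chord is a dominant seventh chord on A.
A dominant resolves down a perfect fifth: A → D. In G minor, D is scale degree 5, i.e. V.

V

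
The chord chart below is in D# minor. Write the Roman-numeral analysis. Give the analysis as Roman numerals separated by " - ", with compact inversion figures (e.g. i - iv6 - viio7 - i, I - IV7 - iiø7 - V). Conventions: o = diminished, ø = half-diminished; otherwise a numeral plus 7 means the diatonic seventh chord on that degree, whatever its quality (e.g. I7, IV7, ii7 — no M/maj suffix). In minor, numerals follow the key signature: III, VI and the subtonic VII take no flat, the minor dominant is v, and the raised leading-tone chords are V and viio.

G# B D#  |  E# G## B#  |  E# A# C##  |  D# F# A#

G#-B-D#: root G# is the subdominant; minor triad there is iv.
E#-G##-B# is the secondary dominant of V (major triad on E#): V/V.
E#-A#-C##: root A# is the dominant; major triad there is V64.
D#-F#-A#: root D# is the tonic; minor triad there is i.

iv - V/V - V64 - i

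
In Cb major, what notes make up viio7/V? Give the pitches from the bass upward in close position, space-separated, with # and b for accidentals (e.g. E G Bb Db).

viio7/V is a secondary leading-tone chord. The target V is Gb in Cb major; the applied chord is rooted a semitone below, on F.
Building a fully diminished seventh chord on F gives F-Ab-Cb-Ebb.

F Ab Cb Ebb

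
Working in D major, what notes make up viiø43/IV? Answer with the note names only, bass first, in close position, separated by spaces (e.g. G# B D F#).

C E F# A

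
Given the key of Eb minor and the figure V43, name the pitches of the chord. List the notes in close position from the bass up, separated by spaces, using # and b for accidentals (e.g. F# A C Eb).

F Ab Bb D

In Eb minor, the dominant is Bb. The dominant is major (leading tone raised), so V is a dominant seventh chord.
Stacking thirds from Bb gives Bb-D-F-Ab.
With the 43 figure the chord is in second inversion; from the bass F upward in close position it reads F-Ab-Bb-D.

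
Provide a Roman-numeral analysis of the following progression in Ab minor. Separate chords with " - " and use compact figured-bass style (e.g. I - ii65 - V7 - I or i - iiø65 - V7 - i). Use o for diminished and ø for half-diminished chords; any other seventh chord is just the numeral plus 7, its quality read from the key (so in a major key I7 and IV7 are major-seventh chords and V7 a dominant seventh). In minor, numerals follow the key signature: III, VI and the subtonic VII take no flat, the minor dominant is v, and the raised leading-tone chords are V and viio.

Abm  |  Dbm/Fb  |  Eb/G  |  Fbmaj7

i - iv6 - V6 - VI7

Abm: minor triad on Ab = scale degree 1 → i.
Dbm/Fb has root Db, degree 4 in Ab minor, so iv6.
Eb/G has root Eb, degree 5 in Ab minor, so V6.
Fbmaj7: root Fb is the submediant; major seventh chord there is VI7.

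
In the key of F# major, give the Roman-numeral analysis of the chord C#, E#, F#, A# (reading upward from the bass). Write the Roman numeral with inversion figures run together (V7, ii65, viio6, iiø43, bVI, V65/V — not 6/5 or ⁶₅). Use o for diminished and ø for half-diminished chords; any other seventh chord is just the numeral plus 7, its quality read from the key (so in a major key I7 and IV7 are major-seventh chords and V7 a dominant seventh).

The pitches F#-A#-C#-E# form a major seventh chord rooted on F#.
In F# major, F# is the tonic; the diatonic major seventh chord there is I7.
With C# in the bass the chord is in second inversion, so the figured bass is 43.

I43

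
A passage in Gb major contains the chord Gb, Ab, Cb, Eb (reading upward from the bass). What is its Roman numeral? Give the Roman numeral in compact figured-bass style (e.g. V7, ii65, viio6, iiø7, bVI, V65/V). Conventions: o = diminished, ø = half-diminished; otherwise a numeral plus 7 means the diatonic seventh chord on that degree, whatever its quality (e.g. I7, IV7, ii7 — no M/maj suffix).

ii42

Stacked in thirds the chord is Ab-Cb-Eb-Gb: a minor seventh chord on Ab.
In Gb major, Ab is the supertonic; the diatonic minor seventh chord there is ii7.
With Gb in the bass the chord is in third inversion, so the figured bass is 42.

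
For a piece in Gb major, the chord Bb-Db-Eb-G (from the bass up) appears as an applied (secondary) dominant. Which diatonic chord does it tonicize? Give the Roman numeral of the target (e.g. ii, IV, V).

ii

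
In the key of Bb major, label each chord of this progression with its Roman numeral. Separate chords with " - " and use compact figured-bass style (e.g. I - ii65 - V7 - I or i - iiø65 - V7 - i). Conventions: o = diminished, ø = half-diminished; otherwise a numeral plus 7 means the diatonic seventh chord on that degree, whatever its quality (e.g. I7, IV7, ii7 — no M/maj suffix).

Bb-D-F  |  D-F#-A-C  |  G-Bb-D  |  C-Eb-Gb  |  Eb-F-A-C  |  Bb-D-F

Bb-D-F has root Bb, degree 1 in Bb major, so I.
D-F#-A-C is the secondary dominant of vi (dominant seventh chord on D): V7/vi.
G-Bb-D has root G, degree 6 in Bb major, so vi.
C-Eb-Gb is non-diatonic — iio, a mixture chord from Bb minor.
Eb-F-A-C: dominant seventh chord on F = scale degree 5 → V42.
Bb-D-F has root Bb, degree 1 in Bb major, so I.

I - V7/vi - vi - iio - V42 - I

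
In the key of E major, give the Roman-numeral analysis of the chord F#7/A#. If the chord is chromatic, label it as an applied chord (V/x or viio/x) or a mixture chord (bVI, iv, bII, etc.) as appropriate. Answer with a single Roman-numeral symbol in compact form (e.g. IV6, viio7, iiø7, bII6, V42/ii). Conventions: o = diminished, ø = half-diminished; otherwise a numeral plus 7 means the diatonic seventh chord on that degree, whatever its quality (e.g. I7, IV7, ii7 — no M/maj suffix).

V65/V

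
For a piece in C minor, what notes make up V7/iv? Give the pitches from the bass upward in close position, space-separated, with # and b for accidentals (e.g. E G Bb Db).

C E G Bb

The slash means an applied dominant: we want the dominant of iv. In C minor, iv is F minor, and its dominant is built on C.
Building a dominant seventh chord on C gives C-E-G-Bb.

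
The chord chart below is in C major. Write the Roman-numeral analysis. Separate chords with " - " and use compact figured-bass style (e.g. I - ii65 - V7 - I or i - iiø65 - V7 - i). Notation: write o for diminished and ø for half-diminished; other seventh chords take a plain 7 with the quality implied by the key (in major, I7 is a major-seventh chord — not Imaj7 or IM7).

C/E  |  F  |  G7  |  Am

I6 - IV - V7 - vi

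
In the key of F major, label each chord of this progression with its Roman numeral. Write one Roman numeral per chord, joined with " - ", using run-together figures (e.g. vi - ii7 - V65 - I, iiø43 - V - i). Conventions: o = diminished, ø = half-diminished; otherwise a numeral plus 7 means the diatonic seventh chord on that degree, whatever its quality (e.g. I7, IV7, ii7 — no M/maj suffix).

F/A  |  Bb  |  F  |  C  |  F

I6 - IV - I - V - I

F/A has root F, degree 1 in F major, so I6.
Bb: major triad on Bb = scale degree 4 → IV.
F has root F, degree 1 in F major, so I.
C: root C is the dominant; major triad there is V.
F has root F, degree 1 in F major, so I.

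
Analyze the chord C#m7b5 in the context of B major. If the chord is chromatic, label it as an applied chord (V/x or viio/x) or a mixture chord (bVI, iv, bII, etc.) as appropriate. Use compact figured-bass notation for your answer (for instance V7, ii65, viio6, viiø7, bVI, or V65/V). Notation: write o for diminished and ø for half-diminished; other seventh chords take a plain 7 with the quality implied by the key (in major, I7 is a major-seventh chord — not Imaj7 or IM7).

Stacked in thirds the chord is C#-E-G-B: a half-diminished seventh chord on C#.
C# is the second degree of B major. This is the half-diminished supertonic seventh, borrowed from the parallel minor.

iiø7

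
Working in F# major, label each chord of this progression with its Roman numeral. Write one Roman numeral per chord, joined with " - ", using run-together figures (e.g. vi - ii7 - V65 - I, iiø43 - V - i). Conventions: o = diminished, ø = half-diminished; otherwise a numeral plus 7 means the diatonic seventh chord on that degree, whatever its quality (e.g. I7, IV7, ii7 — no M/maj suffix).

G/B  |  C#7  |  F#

bII6 - V7 - I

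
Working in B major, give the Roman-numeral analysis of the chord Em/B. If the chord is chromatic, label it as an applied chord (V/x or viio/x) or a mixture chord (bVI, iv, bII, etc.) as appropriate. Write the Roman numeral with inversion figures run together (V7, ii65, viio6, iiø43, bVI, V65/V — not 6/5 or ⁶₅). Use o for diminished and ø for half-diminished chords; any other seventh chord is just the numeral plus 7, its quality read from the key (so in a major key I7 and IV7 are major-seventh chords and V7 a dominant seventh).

iv64

Stacked in thirds the chord is E-G-B: a minor triad on E.
E is the fourth degree of B major. This is the minor subdominant, borrowed from the parallel minor.
With B in the bass the chord is in second inversion, so the figured bass is 64.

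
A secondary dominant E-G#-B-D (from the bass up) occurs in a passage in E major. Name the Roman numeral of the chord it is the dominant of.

IV

The chord is a dominant seventh chord on E.
A dominant resolves down a perfect fifth: E → A. In E major, A is scale degree 4, i.e. IV.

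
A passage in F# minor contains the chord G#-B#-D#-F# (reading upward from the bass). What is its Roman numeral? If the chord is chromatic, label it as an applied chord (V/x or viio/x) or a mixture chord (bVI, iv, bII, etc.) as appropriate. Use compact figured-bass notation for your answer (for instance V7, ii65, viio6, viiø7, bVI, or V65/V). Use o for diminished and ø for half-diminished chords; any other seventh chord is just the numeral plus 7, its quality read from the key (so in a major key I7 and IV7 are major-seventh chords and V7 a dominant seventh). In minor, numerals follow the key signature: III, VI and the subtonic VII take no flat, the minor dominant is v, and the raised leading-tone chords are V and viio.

V7/V

The pitches G#-B#-D#-F# form a dominant seventh chord rooted on G#.
G# is not a diatonic chord root with this quality in F# minor, but it lies a perfect fifth above C# (V), so the chord functions as an applied dominant of V.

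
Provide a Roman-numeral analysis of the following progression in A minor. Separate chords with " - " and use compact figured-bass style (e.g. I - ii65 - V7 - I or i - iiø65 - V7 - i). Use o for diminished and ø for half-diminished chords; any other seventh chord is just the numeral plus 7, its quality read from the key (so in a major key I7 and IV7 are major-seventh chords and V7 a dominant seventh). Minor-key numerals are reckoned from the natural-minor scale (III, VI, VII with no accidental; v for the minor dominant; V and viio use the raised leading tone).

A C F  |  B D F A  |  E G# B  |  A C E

VI6 - iiø7 - V - i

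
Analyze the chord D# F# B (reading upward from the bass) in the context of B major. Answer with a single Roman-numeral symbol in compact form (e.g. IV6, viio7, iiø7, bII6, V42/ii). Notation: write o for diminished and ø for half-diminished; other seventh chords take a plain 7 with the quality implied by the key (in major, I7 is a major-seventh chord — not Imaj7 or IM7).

I6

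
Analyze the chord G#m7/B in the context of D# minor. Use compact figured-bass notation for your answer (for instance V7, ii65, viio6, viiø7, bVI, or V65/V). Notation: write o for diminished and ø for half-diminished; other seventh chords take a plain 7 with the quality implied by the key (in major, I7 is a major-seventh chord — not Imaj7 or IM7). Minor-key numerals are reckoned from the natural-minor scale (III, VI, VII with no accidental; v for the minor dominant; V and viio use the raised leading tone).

iv65

Stacked in thirds the chord is G#-B-D#-F#: a minor seventh chord on G#.
In D# minor, G# is the subdominant; the diatonic minor seventh chord there is iv7.
With B in the bass the chord is in first inversion, so the figured bass is 65.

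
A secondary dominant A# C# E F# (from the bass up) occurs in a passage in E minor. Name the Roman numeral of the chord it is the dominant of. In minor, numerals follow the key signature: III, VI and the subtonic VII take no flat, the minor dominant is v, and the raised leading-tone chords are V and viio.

V

The chord is a dominant seventh chord on F#.
A dominant resolves down a perfect fifth: F# → B. In E minor, B is scale degree 5, i.e. V.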